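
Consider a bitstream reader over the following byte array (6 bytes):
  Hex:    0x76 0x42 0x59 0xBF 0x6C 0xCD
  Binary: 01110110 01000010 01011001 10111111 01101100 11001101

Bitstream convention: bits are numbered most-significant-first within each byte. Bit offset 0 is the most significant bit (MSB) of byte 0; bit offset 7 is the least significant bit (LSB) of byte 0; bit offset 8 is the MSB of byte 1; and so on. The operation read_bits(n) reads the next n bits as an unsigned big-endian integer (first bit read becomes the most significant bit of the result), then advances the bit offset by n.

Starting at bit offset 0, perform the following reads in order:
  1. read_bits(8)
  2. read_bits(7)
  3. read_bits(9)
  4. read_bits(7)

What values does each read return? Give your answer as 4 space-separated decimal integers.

Answer: 118 33 89 95

Derivation:
Read 1: bits[0:8] width=8 -> value=118 (bin 01110110); offset now 8 = byte 1 bit 0; 40 bits remain
Read 2: bits[8:15] width=7 -> value=33 (bin 0100001); offset now 15 = byte 1 bit 7; 33 bits remain
Read 3: bits[15:24] width=9 -> value=89 (bin 001011001); offset now 24 = byte 3 bit 0; 24 bits remain
Read 4: bits[24:31] width=7 -> value=95 (bin 1011111); offset now 31 = byte 3 bit 7; 17 bits remain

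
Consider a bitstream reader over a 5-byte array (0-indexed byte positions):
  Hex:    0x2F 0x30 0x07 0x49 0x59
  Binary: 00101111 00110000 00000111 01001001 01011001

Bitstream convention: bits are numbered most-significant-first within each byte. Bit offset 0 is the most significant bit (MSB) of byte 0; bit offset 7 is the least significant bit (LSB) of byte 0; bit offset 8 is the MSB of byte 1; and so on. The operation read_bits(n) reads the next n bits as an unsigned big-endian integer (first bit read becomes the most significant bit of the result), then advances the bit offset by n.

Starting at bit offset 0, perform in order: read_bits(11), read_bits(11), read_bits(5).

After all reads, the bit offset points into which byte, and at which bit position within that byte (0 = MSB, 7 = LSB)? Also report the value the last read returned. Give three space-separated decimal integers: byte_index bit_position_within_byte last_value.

Read 1: bits[0:11] width=11 -> value=377 (bin 00101111001); offset now 11 = byte 1 bit 3; 29 bits remain
Read 2: bits[11:22] width=11 -> value=1025 (bin 10000000001); offset now 22 = byte 2 bit 6; 18 bits remain
Read 3: bits[22:27] width=5 -> value=26 (bin 11010); offset now 27 = byte 3 bit 3; 13 bits remain

Answer: 3 3 26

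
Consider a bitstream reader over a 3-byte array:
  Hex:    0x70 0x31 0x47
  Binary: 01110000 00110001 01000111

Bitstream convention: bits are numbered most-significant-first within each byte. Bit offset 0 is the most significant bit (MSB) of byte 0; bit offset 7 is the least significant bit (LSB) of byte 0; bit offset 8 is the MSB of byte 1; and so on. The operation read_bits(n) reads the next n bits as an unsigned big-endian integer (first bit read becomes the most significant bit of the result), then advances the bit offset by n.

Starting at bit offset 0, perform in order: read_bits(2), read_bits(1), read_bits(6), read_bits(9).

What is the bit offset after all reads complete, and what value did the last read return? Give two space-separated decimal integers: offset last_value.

Answer: 18 197

Derivation:
Read 1: bits[0:2] width=2 -> value=1 (bin 01); offset now 2 = byte 0 bit 2; 22 bits remain
Read 2: bits[2:3] width=1 -> value=1 (bin 1); offset now 3 = byte 0 bit 3; 21 bits remain
Read 3: bits[3:9] width=6 -> value=32 (bin 100000); offset now 9 = byte 1 bit 1; 15 bits remain
Read 4: bits[9:18] width=9 -> value=197 (bin 011000101); offset now 18 = byte 2 bit 2; 6 bits remain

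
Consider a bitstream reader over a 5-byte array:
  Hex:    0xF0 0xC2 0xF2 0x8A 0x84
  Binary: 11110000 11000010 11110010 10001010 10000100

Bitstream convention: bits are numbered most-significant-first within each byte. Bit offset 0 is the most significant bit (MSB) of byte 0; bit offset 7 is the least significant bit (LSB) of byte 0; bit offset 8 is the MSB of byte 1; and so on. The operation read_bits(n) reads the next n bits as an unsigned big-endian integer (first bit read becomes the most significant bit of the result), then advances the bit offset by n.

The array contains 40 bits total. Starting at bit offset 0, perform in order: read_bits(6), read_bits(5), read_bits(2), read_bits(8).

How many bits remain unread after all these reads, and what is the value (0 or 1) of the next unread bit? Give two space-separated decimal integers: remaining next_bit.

Read 1: bits[0:6] width=6 -> value=60 (bin 111100); offset now 6 = byte 0 bit 6; 34 bits remain
Read 2: bits[6:11] width=5 -> value=6 (bin 00110); offset now 11 = byte 1 bit 3; 29 bits remain
Read 3: bits[11:13] width=2 -> value=0 (bin 00); offset now 13 = byte 1 bit 5; 27 bits remain
Read 4: bits[13:21] width=8 -> value=94 (bin 01011110); offset now 21 = byte 2 bit 5; 19 bits remain

Answer: 19 0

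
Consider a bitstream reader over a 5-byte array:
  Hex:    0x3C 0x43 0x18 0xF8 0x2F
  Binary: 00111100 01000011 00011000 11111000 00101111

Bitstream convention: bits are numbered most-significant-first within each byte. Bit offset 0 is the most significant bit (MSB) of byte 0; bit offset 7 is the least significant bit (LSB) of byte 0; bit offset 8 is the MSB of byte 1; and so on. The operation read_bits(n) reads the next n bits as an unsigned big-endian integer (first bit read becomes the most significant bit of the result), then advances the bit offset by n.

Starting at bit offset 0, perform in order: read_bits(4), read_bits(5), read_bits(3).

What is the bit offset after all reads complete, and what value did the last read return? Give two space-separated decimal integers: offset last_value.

Read 1: bits[0:4] width=4 -> value=3 (bin 0011); offset now 4 = byte 0 bit 4; 36 bits remain
Read 2: bits[4:9] width=5 -> value=24 (bin 11000); offset now 9 = byte 1 bit 1; 31 bits remain
Read 3: bits[9:12] width=3 -> value=4 (bin 100); offset now 12 = byte 1 bit 4; 28 bits remain

Answer: 12 4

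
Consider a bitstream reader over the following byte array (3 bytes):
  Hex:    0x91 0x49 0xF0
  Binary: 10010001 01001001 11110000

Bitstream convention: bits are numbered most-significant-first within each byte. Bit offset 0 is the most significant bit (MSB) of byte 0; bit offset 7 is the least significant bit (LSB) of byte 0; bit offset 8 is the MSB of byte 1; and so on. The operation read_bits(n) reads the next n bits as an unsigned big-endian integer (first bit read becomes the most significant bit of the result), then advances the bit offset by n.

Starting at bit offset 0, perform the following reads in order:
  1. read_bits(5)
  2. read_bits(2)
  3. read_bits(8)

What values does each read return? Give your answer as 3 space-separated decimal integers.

Read 1: bits[0:5] width=5 -> value=18 (bin 10010); offset now 5 = byte 0 bit 5; 19 bits remain
Read 2: bits[5:7] width=2 -> value=0 (bin 00); offset now 7 = byte 0 bit 7; 17 bits remain
Read 3: bits[7:15] width=8 -> value=164 (bin 10100100); offset now 15 = byte 1 bit 7; 9 bits remain

Answer: 18 0 164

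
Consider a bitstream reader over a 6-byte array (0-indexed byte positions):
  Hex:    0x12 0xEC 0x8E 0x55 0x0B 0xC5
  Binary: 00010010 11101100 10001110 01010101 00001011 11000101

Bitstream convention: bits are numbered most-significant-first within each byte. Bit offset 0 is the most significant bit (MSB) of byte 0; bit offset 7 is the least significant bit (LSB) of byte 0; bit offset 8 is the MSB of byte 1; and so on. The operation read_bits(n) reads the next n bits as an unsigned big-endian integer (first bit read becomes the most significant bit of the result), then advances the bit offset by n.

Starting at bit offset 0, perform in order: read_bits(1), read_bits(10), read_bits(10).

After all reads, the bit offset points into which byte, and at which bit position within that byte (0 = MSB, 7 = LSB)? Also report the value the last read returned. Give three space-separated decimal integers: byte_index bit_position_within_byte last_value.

Read 1: bits[0:1] width=1 -> value=0 (bin 0); offset now 1 = byte 0 bit 1; 47 bits remain
Read 2: bits[1:11] width=10 -> value=151 (bin 0010010111); offset now 11 = byte 1 bit 3; 37 bits remain
Read 3: bits[11:21] width=10 -> value=401 (bin 0110010001); offset now 21 = byte 2 bit 5; 27 bits remain

Answer: 2 5 401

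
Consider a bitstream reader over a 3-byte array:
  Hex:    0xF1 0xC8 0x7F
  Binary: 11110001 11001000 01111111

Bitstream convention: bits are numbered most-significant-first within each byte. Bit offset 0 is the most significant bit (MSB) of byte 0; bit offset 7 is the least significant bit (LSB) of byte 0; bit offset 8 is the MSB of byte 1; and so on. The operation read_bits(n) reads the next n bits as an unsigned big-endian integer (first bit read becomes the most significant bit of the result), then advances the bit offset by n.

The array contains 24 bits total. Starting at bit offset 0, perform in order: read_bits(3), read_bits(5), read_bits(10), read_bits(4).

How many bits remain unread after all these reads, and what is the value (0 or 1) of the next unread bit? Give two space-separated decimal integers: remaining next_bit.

Read 1: bits[0:3] width=3 -> value=7 (bin 111); offset now 3 = byte 0 bit 3; 21 bits remain
Read 2: bits[3:8] width=5 -> value=17 (bin 10001); offset now 8 = byte 1 bit 0; 16 bits remain
Read 3: bits[8:18] width=10 -> value=801 (bin 1100100001); offset now 18 = byte 2 bit 2; 6 bits remain
Read 4: bits[18:22] width=4 -> value=15 (bin 1111); offset now 22 = byte 2 bit 6; 2 bits remain

Answer: 2 1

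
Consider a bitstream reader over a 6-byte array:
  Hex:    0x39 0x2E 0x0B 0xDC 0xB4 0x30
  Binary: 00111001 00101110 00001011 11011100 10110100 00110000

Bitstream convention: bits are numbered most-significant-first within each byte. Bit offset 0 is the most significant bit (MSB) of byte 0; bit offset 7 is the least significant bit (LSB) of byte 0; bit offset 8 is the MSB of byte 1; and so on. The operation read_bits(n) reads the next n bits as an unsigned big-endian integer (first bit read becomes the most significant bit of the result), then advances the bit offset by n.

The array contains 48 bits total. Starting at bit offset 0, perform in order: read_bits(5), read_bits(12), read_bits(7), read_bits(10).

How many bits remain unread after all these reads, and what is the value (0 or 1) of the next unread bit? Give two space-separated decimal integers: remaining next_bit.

Answer: 14 1

Derivation:
Read 1: bits[0:5] width=5 -> value=7 (bin 00111); offset now 5 = byte 0 bit 5; 43 bits remain
Read 2: bits[5:17] width=12 -> value=604 (bin 001001011100); offset now 17 = byte 2 bit 1; 31 bits remain
Read 3: bits[17:24] width=7 -> value=11 (bin 0001011); offset now 24 = byte 3 bit 0; 24 bits remain
Read 4: bits[24:34] width=10 -> value=882 (bin 1101110010); offset now 34 = byte 4 bit 2; 14 bits remain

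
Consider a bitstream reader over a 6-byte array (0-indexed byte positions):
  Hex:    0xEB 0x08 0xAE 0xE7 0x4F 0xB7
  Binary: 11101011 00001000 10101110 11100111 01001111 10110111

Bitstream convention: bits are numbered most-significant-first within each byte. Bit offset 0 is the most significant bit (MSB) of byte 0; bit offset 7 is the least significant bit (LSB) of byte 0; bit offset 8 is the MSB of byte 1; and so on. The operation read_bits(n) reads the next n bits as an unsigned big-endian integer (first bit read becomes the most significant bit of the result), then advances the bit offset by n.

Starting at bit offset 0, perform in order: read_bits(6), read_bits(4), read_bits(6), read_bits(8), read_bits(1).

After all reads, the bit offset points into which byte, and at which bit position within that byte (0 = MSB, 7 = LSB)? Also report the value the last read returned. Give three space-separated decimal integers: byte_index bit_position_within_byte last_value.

Answer: 3 1 1

Derivation:
Read 1: bits[0:6] width=6 -> value=58 (bin 111010); offset now 6 = byte 0 bit 6; 42 bits remain
Read 2: bits[6:10] width=4 -> value=12 (bin 1100); offset now 10 = byte 1 bit 2; 38 bits remain
Read 3: bits[10:16] width=6 -> value=8 (bin 001000); offset now 16 = byte 2 bit 0; 32 bits remain
Read 4: bits[16:24] width=8 -> value=174 (bin 10101110); offset now 24 = byte 3 bit 0; 24 bits remain
Read 5: bits[24:25] width=1 -> value=1 (bin 1); offset now 25 = byte 3 bit 1; 23 bits remain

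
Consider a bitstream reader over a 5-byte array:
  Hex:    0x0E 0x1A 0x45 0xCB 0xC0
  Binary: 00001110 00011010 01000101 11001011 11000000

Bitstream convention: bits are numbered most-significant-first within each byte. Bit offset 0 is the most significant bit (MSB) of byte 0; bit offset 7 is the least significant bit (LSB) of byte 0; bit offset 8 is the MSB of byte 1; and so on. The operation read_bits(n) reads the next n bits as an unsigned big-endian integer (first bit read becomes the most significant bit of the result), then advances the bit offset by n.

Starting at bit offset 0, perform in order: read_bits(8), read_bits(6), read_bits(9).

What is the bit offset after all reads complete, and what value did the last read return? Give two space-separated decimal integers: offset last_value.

Read 1: bits[0:8] width=8 -> value=14 (bin 00001110); offset now 8 = byte 1 bit 0; 32 bits remain
Read 2: bits[8:14] width=6 -> value=6 (bin 000110); offset now 14 = byte 1 bit 6; 26 bits remain
Read 3: bits[14:23] width=9 -> value=290 (bin 100100010); offset now 23 = byte 2 bit 7; 17 bits remain

Answer: 23 290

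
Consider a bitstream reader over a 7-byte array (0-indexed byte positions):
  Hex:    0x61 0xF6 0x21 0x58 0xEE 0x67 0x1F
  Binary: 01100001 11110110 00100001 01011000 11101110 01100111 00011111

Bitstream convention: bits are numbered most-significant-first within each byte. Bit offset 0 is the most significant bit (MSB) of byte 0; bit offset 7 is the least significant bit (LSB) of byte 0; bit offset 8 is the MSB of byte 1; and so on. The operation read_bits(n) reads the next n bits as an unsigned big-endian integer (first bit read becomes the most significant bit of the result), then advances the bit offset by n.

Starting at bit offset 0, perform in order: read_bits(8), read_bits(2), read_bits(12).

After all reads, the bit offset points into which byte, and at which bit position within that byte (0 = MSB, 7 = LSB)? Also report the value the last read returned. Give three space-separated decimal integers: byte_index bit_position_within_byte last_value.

Answer: 2 6 3464

Derivation:
Read 1: bits[0:8] width=8 -> value=97 (bin 01100001); offset now 8 = byte 1 bit 0; 48 bits remain
Read 2: bits[8:10] width=2 -> value=3 (bin 11); offset now 10 = byte 1 bit 2; 46 bits remain
Read 3: bits[10:22] width=12 -> value=3464 (bin 110110001000); offset now 22 = byte 2 bit 6; 34 bits remain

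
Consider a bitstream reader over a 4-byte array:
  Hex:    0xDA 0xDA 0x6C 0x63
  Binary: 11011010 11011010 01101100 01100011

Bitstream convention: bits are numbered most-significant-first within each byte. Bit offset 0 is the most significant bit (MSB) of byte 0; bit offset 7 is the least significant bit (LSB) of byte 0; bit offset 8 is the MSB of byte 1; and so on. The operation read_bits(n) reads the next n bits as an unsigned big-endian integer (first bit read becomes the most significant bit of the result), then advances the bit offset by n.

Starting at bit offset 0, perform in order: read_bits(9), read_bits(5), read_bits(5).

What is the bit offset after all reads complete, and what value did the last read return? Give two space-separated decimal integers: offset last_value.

Answer: 19 19

Derivation:
Read 1: bits[0:9] width=9 -> value=437 (bin 110110101); offset now 9 = byte 1 bit 1; 23 bits remain
Read 2: bits[9:14] width=5 -> value=22 (bin 10110); offset now 14 = byte 1 bit 6; 18 bits remain
Read 3: bits[14:19] width=5 -> value=19 (bin 10011); offset now 19 = byte 2 bit 3; 13 bits remain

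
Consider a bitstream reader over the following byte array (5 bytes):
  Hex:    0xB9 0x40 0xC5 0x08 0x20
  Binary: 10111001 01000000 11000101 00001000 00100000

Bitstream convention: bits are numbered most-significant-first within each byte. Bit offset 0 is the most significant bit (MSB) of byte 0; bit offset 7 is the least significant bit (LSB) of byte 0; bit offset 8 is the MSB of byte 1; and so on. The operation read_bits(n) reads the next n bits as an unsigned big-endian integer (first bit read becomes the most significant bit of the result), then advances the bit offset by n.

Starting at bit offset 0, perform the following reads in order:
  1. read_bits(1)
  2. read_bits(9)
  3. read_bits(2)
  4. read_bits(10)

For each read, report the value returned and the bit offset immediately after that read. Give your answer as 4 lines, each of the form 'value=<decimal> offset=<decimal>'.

Read 1: bits[0:1] width=1 -> value=1 (bin 1); offset now 1 = byte 0 bit 1; 39 bits remain
Read 2: bits[1:10] width=9 -> value=229 (bin 011100101); offset now 10 = byte 1 bit 2; 30 bits remain
Read 3: bits[10:12] width=2 -> value=0 (bin 00); offset now 12 = byte 1 bit 4; 28 bits remain
Read 4: bits[12:22] width=10 -> value=49 (bin 0000110001); offset now 22 = byte 2 bit 6; 18 bits remain

Answer: value=1 offset=1
value=229 offset=10
value=0 offset=12
value=49 offset=22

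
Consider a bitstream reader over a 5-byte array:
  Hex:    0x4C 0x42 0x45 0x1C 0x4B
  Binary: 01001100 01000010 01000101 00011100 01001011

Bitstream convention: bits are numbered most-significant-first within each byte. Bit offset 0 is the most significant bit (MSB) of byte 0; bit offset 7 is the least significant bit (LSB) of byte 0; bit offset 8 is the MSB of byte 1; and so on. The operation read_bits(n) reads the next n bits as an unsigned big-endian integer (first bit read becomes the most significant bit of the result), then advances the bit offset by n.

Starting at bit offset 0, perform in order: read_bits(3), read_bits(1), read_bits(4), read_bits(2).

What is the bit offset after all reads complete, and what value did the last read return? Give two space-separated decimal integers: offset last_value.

Answer: 10 1

Derivation:
Read 1: bits[0:3] width=3 -> value=2 (bin 010); offset now 3 = byte 0 bit 3; 37 bits remain
Read 2: bits[3:4] width=1 -> value=0 (bin 0); offset now 4 = byte 0 bit 4; 36 bits remain
Read 3: bits[4:8] width=4 -> value=12 (bin 1100); offset now 8 = byte 1 bit 0; 32 bits remain
Read 4: bits[8:10] width=2 -> value=1 (bin 01); offset now 10 = byte 1 bit 2; 30 bits remain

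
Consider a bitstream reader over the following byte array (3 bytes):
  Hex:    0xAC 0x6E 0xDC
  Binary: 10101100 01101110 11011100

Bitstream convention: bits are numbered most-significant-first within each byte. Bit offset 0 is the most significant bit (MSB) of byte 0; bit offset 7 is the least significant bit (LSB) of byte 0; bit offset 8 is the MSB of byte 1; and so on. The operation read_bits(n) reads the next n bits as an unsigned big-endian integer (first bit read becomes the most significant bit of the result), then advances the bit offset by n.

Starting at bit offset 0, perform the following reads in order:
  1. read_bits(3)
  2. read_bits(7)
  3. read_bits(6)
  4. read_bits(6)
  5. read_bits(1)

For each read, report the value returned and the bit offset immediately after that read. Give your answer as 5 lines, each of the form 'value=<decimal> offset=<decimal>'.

Read 1: bits[0:3] width=3 -> value=5 (bin 101); offset now 3 = byte 0 bit 3; 21 bits remain
Read 2: bits[3:10] width=7 -> value=49 (bin 0110001); offset now 10 = byte 1 bit 2; 14 bits remain
Read 3: bits[10:16] width=6 -> value=46 (bin 101110); offset now 16 = byte 2 bit 0; 8 bits remain
Read 4: bits[16:22] width=6 -> value=55 (bin 110111); offset now 22 = byte 2 bit 6; 2 bits remain
Read 5: bits[22:23] width=1 -> value=0 (bin 0); offset now 23 = byte 2 bit 7; 1 bits remain

Answer: value=5 offset=3
value=49 offset=10
value=46 offset=16
value=55 offset=22
value=0 offset=23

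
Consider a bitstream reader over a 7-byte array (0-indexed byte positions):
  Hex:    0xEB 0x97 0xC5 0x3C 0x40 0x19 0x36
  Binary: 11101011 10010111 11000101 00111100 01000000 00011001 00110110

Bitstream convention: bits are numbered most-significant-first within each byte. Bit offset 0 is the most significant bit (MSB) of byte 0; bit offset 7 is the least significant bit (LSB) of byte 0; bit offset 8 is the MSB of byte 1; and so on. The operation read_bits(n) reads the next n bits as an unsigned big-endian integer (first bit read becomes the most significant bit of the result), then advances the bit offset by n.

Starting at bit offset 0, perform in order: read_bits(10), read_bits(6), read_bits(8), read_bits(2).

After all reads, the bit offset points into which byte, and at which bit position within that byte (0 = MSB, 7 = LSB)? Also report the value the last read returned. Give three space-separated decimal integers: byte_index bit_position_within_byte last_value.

Read 1: bits[0:10] width=10 -> value=942 (bin 1110101110); offset now 10 = byte 1 bit 2; 46 bits remain
Read 2: bits[10:16] width=6 -> value=23 (bin 010111); offset now 16 = byte 2 bit 0; 40 bits remain
Read 3: bits[16:24] width=8 -> value=197 (bin 11000101); offset now 24 = byte 3 bit 0; 32 bits remain
Read 4: bits[24:26] width=2 -> value=0 (bin 00); offset now 26 = byte 3 bit 2; 30 bits remain

Answer: 3 2 0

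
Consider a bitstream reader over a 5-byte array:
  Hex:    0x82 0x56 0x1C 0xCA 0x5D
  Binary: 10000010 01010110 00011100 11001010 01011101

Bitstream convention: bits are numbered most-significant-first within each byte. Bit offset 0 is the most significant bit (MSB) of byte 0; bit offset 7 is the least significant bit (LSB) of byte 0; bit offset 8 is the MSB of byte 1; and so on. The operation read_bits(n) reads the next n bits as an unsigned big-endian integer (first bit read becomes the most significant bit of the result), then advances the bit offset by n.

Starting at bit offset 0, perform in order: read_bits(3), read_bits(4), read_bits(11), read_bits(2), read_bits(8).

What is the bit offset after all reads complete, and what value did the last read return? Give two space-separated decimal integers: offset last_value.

Answer: 28 204

Derivation:
Read 1: bits[0:3] width=3 -> value=4 (bin 100); offset now 3 = byte 0 bit 3; 37 bits remain
Read 2: bits[3:7] width=4 -> value=1 (bin 0001); offset now 7 = byte 0 bit 7; 33 bits remain
Read 3: bits[7:18] width=11 -> value=344 (bin 00101011000); offset now 18 = byte 2 bit 2; 22 bits remain
Read 4: bits[18:20] width=2 -> value=1 (bin 01); offset now 20 = byte 2 bit 4; 20 bits remain
Read 5: bits[20:28] width=8 -> value=204 (bin 11001100); offset now 28 = byte 3 bit 4; 12 bits remain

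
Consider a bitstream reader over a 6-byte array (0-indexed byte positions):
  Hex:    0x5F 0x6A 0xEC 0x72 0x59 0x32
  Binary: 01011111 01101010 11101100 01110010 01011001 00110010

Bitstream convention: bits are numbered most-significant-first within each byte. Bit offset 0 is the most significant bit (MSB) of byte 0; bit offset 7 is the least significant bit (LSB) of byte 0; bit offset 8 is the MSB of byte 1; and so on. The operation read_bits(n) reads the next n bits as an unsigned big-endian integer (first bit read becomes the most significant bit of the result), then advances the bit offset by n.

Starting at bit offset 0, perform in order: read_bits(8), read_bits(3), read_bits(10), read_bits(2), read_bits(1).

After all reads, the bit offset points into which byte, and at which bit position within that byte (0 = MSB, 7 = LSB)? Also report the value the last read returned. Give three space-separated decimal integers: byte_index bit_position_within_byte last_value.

Answer: 3 0 0

Derivation:
Read 1: bits[0:8] width=8 -> value=95 (bin 01011111); offset now 8 = byte 1 bit 0; 40 bits remain
Read 2: bits[8:11] width=3 -> value=3 (bin 011); offset now 11 = byte 1 bit 3; 37 bits remain
Read 3: bits[11:21] width=10 -> value=349 (bin 0101011101); offset now 21 = byte 2 bit 5; 27 bits remain
Read 4: bits[21:23] width=2 -> value=2 (bin 10); offset now 23 = byte 2 bit 7; 25 bits remain
Read 5: bits[23:24] width=1 -> value=0 (bin 0); offset now 24 = byte 3 bit 0; 24 bits remain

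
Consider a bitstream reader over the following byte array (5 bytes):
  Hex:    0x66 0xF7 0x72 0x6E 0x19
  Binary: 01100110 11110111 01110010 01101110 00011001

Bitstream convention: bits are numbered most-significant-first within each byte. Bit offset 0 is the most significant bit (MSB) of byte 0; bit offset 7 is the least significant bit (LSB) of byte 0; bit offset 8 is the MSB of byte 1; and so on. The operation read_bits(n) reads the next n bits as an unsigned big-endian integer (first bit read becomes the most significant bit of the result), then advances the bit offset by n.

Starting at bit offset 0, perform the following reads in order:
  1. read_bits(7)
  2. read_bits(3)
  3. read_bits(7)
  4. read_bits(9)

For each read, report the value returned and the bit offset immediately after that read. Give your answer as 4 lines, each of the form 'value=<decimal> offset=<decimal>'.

Answer: value=51 offset=7
value=3 offset=10
value=110 offset=17
value=457 offset=26

Derivation:
Read 1: bits[0:7] width=7 -> value=51 (bin 0110011); offset now 7 = byte 0 bit 7; 33 bits remain
Read 2: bits[7:10] width=3 -> value=3 (bin 011); offset now 10 = byte 1 bit 2; 30 bits remain
Read 3: bits[10:17] width=7 -> value=110 (bin 1101110); offset now 17 = byte 2 bit 1; 23 bits remain
Read 4: bits[17:26] width=9 -> value=457 (bin 111001001); offset now 26 = byte 3 bit 2; 14 bits remain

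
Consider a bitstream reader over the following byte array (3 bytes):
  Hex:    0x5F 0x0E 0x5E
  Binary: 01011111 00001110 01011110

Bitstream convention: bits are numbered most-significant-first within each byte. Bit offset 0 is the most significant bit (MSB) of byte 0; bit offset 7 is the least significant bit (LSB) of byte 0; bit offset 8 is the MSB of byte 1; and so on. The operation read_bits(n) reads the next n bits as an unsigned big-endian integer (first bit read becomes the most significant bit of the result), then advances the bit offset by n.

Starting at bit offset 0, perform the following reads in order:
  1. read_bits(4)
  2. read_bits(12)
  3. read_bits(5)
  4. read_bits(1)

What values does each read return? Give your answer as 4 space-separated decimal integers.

Read 1: bits[0:4] width=4 -> value=5 (bin 0101); offset now 4 = byte 0 bit 4; 20 bits remain
Read 2: bits[4:16] width=12 -> value=3854 (bin 111100001110); offset now 16 = byte 2 bit 0; 8 bits remain
Read 3: bits[16:21] width=5 -> value=11 (bin 01011); offset now 21 = byte 2 bit 5; 3 bits remain
Read 4: bits[21:22] width=1 -> value=1 (bin 1); offset now 22 = byte 2 bit 6; 2 bits remain

Answer: 5 3854 11 1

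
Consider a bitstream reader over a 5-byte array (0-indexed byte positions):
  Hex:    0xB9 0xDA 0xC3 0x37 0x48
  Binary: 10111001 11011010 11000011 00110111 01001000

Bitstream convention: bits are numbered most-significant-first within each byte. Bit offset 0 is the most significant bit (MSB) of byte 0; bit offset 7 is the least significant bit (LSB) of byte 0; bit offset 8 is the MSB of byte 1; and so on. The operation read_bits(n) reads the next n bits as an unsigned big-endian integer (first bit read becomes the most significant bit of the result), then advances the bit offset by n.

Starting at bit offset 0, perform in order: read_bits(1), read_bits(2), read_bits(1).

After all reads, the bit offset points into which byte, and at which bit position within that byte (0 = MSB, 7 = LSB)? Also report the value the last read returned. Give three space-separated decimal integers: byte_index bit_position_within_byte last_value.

Read 1: bits[0:1] width=1 -> value=1 (bin 1); offset now 1 = byte 0 bit 1; 39 bits remain
Read 2: bits[1:3] width=2 -> value=1 (bin 01); offset now 3 = byte 0 bit 3; 37 bits remain
Read 3: bits[3:4] width=1 -> value=1 (bin 1); offset now 4 = byte 0 bit 4; 36 bits remain

Answer: 0 4 1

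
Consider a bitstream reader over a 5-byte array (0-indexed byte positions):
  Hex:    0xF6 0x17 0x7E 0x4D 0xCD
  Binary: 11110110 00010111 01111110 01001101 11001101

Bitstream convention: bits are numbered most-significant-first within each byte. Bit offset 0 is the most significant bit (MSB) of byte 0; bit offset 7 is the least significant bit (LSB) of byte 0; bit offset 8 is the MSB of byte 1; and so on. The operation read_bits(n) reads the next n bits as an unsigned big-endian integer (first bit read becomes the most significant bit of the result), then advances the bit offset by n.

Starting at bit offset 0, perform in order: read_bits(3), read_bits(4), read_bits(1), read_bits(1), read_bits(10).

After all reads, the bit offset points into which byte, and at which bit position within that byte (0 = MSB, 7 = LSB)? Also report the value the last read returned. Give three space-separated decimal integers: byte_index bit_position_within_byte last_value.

Answer: 2 3 187

Derivation:
Read 1: bits[0:3] width=3 -> value=7 (bin 111); offset now 3 = byte 0 bit 3; 37 bits remain
Read 2: bits[3:7] width=4 -> value=11 (bin 1011); offset now 7 = byte 0 bit 7; 33 bits remain
Read 3: bits[7:8] width=1 -> value=0 (bin 0); offset now 8 = byte 1 bit 0; 32 bits remain
Read 4: bits[8:9] width=1 -> value=0 (bin 0); offset now 9 = byte 1 bit 1; 31 bits remain
Read 5: bits[9:19] width=10 -> value=187 (bin 0010111011); offset now 19 = byte 2 bit 3; 21 bits remain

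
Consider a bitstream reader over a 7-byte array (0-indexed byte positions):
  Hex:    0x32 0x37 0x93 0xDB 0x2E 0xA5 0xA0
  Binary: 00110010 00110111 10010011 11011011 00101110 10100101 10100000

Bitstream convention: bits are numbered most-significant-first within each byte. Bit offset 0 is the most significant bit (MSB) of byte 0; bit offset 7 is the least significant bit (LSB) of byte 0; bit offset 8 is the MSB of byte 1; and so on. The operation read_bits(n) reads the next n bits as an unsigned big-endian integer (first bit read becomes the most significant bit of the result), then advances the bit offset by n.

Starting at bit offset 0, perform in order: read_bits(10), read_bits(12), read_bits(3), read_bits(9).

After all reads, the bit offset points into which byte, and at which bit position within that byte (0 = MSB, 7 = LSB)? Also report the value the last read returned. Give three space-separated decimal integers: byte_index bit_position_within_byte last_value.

Read 1: bits[0:10] width=10 -> value=200 (bin 0011001000); offset now 10 = byte 1 bit 2; 46 bits remain
Read 2: bits[10:22] width=12 -> value=3556 (bin 110111100100); offset now 22 = byte 2 bit 6; 34 bits remain
Read 3: bits[22:25] width=3 -> value=7 (bin 111); offset now 25 = byte 3 bit 1; 31 bits remain
Read 4: bits[25:34] width=9 -> value=364 (bin 101101100); offset now 34 = byte 4 bit 2; 22 bits remain

Answer: 4 2 364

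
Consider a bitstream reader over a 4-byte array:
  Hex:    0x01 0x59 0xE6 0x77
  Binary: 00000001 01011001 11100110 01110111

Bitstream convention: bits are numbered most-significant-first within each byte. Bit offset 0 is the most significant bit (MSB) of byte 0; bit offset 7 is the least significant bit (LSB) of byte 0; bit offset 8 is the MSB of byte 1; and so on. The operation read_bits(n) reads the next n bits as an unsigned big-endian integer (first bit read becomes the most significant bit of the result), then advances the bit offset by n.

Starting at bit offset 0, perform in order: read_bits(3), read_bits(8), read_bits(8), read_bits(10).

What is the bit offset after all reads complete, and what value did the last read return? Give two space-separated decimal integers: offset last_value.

Read 1: bits[0:3] width=3 -> value=0 (bin 000); offset now 3 = byte 0 bit 3; 29 bits remain
Read 2: bits[3:11] width=8 -> value=10 (bin 00001010); offset now 11 = byte 1 bit 3; 21 bits remain
Read 3: bits[11:19] width=8 -> value=207 (bin 11001111); offset now 19 = byte 2 bit 3; 13 bits remain
Read 4: bits[19:29] width=10 -> value=206 (bin 0011001110); offset now 29 = byte 3 bit 5; 3 bits remain

Answer: 29 206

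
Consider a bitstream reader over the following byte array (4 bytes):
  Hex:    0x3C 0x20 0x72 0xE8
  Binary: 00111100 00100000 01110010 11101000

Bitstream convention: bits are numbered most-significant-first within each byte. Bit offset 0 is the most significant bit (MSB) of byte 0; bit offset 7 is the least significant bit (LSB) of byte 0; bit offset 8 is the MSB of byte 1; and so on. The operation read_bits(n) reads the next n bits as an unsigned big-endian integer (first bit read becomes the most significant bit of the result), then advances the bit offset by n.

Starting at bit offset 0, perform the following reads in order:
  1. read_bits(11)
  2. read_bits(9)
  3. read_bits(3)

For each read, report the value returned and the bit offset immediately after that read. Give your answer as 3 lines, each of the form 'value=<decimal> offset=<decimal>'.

Read 1: bits[0:11] width=11 -> value=481 (bin 00111100001); offset now 11 = byte 1 bit 3; 21 bits remain
Read 2: bits[11:20] width=9 -> value=7 (bin 000000111); offset now 20 = byte 2 bit 4; 12 bits remain
Read 3: bits[20:23] width=3 -> value=1 (bin 001); offset now 23 = byte 2 bit 7; 9 bits remain

Answer: value=481 offset=11
value=7 offset=20
value=1 offset=23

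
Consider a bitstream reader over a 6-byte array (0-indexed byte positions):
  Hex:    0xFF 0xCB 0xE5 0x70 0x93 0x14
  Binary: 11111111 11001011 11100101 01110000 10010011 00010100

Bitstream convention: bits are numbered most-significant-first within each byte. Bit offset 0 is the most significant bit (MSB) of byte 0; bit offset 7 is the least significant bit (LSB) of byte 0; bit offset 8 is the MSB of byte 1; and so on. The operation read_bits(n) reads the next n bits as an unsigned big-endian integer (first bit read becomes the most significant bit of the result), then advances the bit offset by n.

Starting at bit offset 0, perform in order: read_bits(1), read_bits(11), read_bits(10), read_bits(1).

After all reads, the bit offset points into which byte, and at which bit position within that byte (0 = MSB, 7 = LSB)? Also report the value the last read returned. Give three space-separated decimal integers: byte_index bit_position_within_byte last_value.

Read 1: bits[0:1] width=1 -> value=1 (bin 1); offset now 1 = byte 0 bit 1; 47 bits remain
Read 2: bits[1:12] width=11 -> value=2044 (bin 11111111100); offset now 12 = byte 1 bit 4; 36 bits remain
Read 3: bits[12:22] width=10 -> value=761 (bin 1011111001); offset now 22 = byte 2 bit 6; 26 bits remain
Read 4: bits[22:23] width=1 -> value=0 (bin 0); offset now 23 = byte 2 bit 7; 25 bits remain

Answer: 2 7 0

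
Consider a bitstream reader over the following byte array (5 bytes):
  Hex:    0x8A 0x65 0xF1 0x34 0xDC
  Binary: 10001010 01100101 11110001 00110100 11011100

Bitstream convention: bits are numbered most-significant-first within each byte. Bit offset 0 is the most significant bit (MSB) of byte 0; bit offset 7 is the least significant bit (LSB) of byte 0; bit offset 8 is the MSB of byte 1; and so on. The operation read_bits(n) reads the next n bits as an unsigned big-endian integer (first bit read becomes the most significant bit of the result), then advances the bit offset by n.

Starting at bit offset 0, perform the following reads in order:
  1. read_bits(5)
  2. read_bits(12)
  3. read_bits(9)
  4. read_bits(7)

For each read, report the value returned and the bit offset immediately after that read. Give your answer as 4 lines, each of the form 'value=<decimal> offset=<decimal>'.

Answer: value=17 offset=5
value=1227 offset=17
value=452 offset=26
value=105 offset=33

Derivation:
Read 1: bits[0:5] width=5 -> value=17 (bin 10001); offset now 5 = byte 0 bit 5; 35 bits remain
Read 2: bits[5:17] width=12 -> value=1227 (bin 010011001011); offset now 17 = byte 2 bit 1; 23 bits remain
Read 3: bits[17:26] width=9 -> value=452 (bin 111000100); offset now 26 = byte 3 bit 2; 14 bits remain
Read 4: bits[26:33] width=7 -> value=105 (bin 1101001); offset now 33 = byte 4 bit 1; 7 bits remain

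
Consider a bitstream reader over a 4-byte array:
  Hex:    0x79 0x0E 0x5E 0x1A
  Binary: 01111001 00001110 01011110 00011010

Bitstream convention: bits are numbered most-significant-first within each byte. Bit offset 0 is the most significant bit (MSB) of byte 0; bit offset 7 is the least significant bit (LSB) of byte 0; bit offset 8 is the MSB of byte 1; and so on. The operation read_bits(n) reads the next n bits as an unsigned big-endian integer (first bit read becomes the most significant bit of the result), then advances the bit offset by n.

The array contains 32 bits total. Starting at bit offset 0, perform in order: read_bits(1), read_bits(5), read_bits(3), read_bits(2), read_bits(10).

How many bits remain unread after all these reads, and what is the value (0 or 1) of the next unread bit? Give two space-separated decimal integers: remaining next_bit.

Answer: 11 1

Derivation:
Read 1: bits[0:1] width=1 -> value=0 (bin 0); offset now 1 = byte 0 bit 1; 31 bits remain
Read 2: bits[1:6] width=5 -> value=30 (bin 11110); offset now 6 = byte 0 bit 6; 26 bits remain
Read 3: bits[6:9] width=3 -> value=2 (bin 010); offset now 9 = byte 1 bit 1; 23 bits remain
Read 4: bits[9:11] width=2 -> value=0 (bin 00); offset now 11 = byte 1 bit 3; 21 bits remain
Read 5: bits[11:21] width=10 -> value=459 (bin 0111001011); offset now 21 = byte 2 bit 5; 11 bits remain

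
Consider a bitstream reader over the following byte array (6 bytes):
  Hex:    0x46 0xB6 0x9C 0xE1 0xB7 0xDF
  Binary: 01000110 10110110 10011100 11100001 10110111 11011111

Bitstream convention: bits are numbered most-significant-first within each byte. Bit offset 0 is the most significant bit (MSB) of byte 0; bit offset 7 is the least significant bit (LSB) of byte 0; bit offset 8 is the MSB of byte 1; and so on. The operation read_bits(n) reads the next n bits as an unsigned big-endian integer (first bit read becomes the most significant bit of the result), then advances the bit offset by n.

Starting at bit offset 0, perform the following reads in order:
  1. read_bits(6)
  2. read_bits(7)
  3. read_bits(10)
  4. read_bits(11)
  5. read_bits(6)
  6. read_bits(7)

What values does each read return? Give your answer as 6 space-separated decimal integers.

Read 1: bits[0:6] width=6 -> value=17 (bin 010001); offset now 6 = byte 0 bit 6; 42 bits remain
Read 2: bits[6:13] width=7 -> value=86 (bin 1010110); offset now 13 = byte 1 bit 5; 35 bits remain
Read 3: bits[13:23] width=10 -> value=846 (bin 1101001110); offset now 23 = byte 2 bit 7; 25 bits remain
Read 4: bits[23:34] width=11 -> value=902 (bin 01110000110); offset now 34 = byte 4 bit 2; 14 bits remain
Read 5: bits[34:40] width=6 -> value=55 (bin 110111); offset now 40 = byte 5 bit 0; 8 bits remain
Read 6: bits[40:47] width=7 -> value=111 (bin 1101111); offset now 47 = byte 5 bit 7; 1 bits remain

Answer: 17 86 846 902 55 111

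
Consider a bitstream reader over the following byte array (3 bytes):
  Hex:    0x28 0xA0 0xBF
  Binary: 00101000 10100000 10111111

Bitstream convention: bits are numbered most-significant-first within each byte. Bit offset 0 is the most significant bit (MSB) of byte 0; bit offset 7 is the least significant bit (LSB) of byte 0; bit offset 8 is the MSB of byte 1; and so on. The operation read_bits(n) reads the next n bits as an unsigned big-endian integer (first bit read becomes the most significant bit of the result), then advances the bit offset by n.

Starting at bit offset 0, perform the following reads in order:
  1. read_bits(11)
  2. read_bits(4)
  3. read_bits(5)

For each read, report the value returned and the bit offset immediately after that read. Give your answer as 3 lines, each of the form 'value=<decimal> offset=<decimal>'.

Read 1: bits[0:11] width=11 -> value=325 (bin 00101000101); offset now 11 = byte 1 bit 3; 13 bits remain
Read 2: bits[11:15] width=4 -> value=0 (bin 0000); offset now 15 = byte 1 bit 7; 9 bits remain
Read 3: bits[15:20] width=5 -> value=11 (bin 01011); offset now 20 = byte 2 bit 4; 4 bits remain

Answer: value=325 offset=11
value=0 offset=15
value=11 offset=20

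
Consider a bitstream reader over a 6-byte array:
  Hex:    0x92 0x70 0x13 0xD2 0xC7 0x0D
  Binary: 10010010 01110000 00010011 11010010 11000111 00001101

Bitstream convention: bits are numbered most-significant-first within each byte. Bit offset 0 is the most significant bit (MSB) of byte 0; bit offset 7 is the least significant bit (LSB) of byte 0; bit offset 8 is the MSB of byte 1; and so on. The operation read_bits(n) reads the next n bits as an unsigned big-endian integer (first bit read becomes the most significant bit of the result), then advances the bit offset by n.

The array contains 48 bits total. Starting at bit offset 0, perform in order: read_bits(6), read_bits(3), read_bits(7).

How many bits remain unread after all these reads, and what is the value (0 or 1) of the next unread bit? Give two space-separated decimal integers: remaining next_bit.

Answer: 32 0

Derivation:
Read 1: bits[0:6] width=6 -> value=36 (bin 100100); offset now 6 = byte 0 bit 6; 42 bits remain
Read 2: bits[6:9] width=3 -> value=4 (bin 100); offset now 9 = byte 1 bit 1; 39 bits remain
Read 3: bits[9:16] width=7 -> value=112 (bin 1110000); offset now 16 = byte 2 bit 0; 32 bits remain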